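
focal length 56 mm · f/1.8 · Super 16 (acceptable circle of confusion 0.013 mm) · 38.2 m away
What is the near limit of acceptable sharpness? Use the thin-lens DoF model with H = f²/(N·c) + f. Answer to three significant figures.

29.7 m

Hyperfocal distance H = f²/(N·c) + f = 56²/(1.8 × 0.013) + 56 = 3136/0.0234 + 56 ≈ 134073.1 mm ≈ 134.1 m.
Near limit Dn = s·(H − f)/(H + s − 2f) = 38200 × (134073.1 − 56) / (134073.1 + 38200 − 2 × 56) = 38200 × 134017.1 / 172161.1 ≈ 29736 mm ≈ 29.7 m.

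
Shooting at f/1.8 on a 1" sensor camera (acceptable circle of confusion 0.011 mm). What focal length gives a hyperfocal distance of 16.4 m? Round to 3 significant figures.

From H = f²/(N·c) + f, with f ≪ H: f ≈ √(H·N·c) = √(16400 × 1.8 × 0.011) = √324.72 ≈ 18.02 mm.
The +f correction barely moves this — solving exactly, f² + N·c·f − N·c·H = 0 ⇒ f = (−N·c + √((N·c)² + 4·N·c·H))/2 = (−0.0198 + √1298.9)/2 ≈ 18.010 mm, so f ≈ 18.0 mm.

18.0 mm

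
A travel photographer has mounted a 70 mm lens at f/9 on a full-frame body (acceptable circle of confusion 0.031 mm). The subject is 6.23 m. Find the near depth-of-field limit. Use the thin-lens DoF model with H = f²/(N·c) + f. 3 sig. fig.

Hyperfocal distance H = f²/(N·c) + f = 70²/(9 × 0.031) + 70 = 4900/0.279 + 70 ≈ 17632.7 mm ≈ 17.63 m.
Near limit Dn = s·(H − f)/(H + s − 2f) = 6230 × (17632.7 − 70) / (17632.7 + 6230 − 2 × 70) = 6230 × 17562.7 / 23722.7 ≈ 4612.3 mm ≈ 4.61 m.

4.61 m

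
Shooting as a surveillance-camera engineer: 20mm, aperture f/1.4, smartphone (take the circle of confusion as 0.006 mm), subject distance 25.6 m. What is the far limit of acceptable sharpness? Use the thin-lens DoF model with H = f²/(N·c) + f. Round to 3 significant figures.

55.3 m

Hyperfocal distance H = f²/(N·c) + f = 20²/(1.4 × 0.006) + 20 = 400/0.0084 + 20 ≈ 47639.0 mm ≈ 47.64 m.
Far limit Df = s·(H − f)/(H − s) = 25600 × (47639.0 − 20) / (47639.0 − 25600) = 25600 × 47619.0 / 22039.0 ≈ 55313 mm ≈ 55.3 m.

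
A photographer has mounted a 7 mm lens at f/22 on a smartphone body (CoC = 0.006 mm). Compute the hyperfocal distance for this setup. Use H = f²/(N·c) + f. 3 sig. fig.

Hyperfocal distance H = f²/(N·c) + f = 7²/(22 × 0.006) + 7 = 49/0.132 + 7 ≈ 378.2 mm ≈ 0.378 m.

378 mm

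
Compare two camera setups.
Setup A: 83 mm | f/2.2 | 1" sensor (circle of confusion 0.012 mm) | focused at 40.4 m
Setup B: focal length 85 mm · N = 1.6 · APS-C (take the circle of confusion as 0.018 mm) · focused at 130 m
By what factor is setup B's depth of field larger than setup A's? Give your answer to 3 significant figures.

14.4

Setup A: H = 83²/(2.2×0.012) + 83 ≈ 261030.0 mm; DoF = Df − Dn = 47783 − 34993 ≈ 12790 mm.
Setup B: H = 85²/(1.6×0.018) + 85 ≈ 250953.1 mm; DoF = Df − Dn = 269632 − 85647 ≈ 183985 mm.
Ratio = 183985 / 12790 ≈ 14.4.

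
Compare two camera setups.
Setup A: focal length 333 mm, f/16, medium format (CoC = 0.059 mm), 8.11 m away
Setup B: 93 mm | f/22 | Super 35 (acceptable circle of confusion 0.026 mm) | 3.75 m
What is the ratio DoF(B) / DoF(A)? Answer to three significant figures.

Setup A: H = 333²/(16×0.059) + 333 ≈ 117800.2 mm; DoF = Df − Dn = 8685.0 − 7606.4 ≈ 1078.6 mm.
Setup B: H = 93²/(22×0.026) + 93 ≈ 15213.6 mm; DoF = Df − Dn = 4946.3 − 3019.7 ≈ 1926.6 mm.
Ratio = 1926.6 / 1078.6 ≈ 1.79.

1.79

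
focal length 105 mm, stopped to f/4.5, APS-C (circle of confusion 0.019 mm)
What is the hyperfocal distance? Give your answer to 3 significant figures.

129 m

Hyperfocal distance H = f²/(N·c) + f = 105²/(4.5 × 0.019) + 105 = 11025/0.0855 + 105 ≈ 129052.4 mm ≈ 129 m.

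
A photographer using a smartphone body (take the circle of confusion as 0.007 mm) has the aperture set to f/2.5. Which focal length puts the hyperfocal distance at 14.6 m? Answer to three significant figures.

16.0 mm

From H = f²/(N·c) + f, with f ≪ H: f ≈ √(H·N·c) = √(14600 × 2.5 × 0.007) = √255.50 ≈ 15.98 mm.
The +f correction barely moves this — solving exactly, f² + N·c·f − N·c·H = 0 ⇒ f = (−N·c + √((N·c)² + 4·N·c·H))/2 = (−0.0175 + √1022.0)/2 ≈ 15.976 mm, so f ≈ 16.0 mm.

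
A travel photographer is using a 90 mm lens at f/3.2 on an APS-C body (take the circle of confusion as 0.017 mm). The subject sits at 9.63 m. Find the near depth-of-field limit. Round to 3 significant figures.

Hyperfocal distance H = f²/(N·c) + f = 90²/(3.2 × 0.017) + 90 = 8100/0.0544 + 90 ≈ 148987.1 mm ≈ 149.0 m.
Near limit Dn = s·(H − f)/(H + s − 2f) = 9630 × (148987.1 − 90) / (148987.1 + 9630 − 2 × 90) = 9630 × 148897.1 / 158437.1 ≈ 9050.1 mm ≈ 9.05 m.

9.05 m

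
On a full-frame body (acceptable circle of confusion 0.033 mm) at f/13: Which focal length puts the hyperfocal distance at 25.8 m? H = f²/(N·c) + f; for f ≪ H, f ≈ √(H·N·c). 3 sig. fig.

105 mm

From H = f²/(N·c) + f, with f ≪ H: f ≈ √(H·N·c) = √(25800 × 13 × 0.033) = √11068 ≈ 105.2 mm.
The +f correction barely moves this — solving exactly, f² + N·c·f − N·c·H = 0 ⇒ f = (−N·c + √((N·c)² + 4·N·c·H))/2 = (−0.429 + √44273)/2 ≈ 104.99 mm, so f ≈ 105 mm.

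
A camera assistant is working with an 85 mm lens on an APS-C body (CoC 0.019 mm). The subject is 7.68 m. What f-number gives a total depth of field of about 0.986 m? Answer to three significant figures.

f/3.20

Write h = H − f = f²/(N·c). The thin-lens limits are Dn = s·h/(h + (s−f)) and Df = s·h/(h − (s−f)), so DoF = Df − Dn = 2·s·(s−f)·h / (h² − (s−f)²).
That is a quadratic in h: DoF·h² − 2·s·(s−f)·h − DoF·(s−f)² = 0 ⇒ h = (s−f)·(s + √(s² + DoF²)) / DoF = 7595 × (7680 + √(7680² + 986²)) / 986 = 7595 × (7680 + 7743.04) / 986 ≈ 118801 mm.
Then N = f²/(c·h) = 85² / (0.019 × 118801) = 7225 / 2257.2 ≈ 3.20.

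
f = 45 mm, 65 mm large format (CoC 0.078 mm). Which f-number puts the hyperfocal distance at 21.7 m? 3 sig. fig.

f/1.20

Rearrange H = f²/(N·c) + f for N: N = f² / ((H − f)·c).
N = 45² / ((21700 − 45) × 0.078) = 2025 / 1689 ≈ 1.20.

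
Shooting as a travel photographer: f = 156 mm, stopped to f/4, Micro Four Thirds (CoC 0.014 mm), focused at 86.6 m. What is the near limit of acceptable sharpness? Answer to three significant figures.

Hyperfocal distance H = f²/(N·c) + f = 156²/(4 × 0.014) + 156 = 24336/0.056 + 156 ≈ 434727.4 mm ≈ 434.7 m.
Near limit Dn = s·(H − f)/(H + s − 2f) = 86600 × (434727.4 − 156) / (434727.4 + 86600 − 2 × 156) = 86600 × 434571.4 / 521015.4 ≈ 72232 mm ≈ 72.2 m.

72.2 m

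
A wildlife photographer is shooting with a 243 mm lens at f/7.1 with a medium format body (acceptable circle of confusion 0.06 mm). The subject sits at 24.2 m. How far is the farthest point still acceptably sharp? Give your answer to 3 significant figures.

Hyperfocal distance H = f²/(N·c) + f = 243²/(7.1 × 0.06) + 243 = 59049/0.426 + 243 ≈ 138855.7 mm ≈ 138.9 m.
Far limit Df = s·(H − f)/(H − s) = 24200 × (138855.7 − 243) / (138855.7 − 24200) = 24200 × 138612.7 / 114655.7 ≈ 29257 mm ≈ 29.3 m.

29.3 m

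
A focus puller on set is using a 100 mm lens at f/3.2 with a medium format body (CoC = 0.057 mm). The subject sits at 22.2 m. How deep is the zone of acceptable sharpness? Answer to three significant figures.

21.4 m

Hyperfocal distance H = f²/(N·c) + f = 100²/(3.2 × 0.057) + 100 = 10000/0.1824 + 100 ≈ 54924.6 mm ≈ 54.92 m.
Near limit Dn = s·(H − f)/(H + s − 2f) = 22200 × (54924.6 − 100) / (54924.6 + 22200 − 2 × 100) = 22200 × 54824.6 / 76924.6 ≈ 15822 mm.
Far limit Df = s·(H − f)/(H − s) = 22200 × (54924.6 − 100) / (54924.6 − 22200) = 22200 × 54824.6 / 32724.6 ≈ 37192 mm.
Depth of field = Df − Dn = 37192 − 15822 ≈ 21370 mm ≈ 21.4 m.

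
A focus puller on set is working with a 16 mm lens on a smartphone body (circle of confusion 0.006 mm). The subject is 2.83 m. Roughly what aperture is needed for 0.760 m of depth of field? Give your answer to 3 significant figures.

f/2.00

Write h = H − f = f²/(N·c). The thin-lens limits are Dn = s·h/(h + (s−f)) and Df = s·h/(h − (s−f)), so DoF = Df − Dn = 2·s·(s−f)·h / (h² − (s−f)²).
That is a quadratic in h: DoF·h² − 2·s·(s−f)·h − DoF·(s−f)² = 0 ⇒ h = (s−f)·(s + √(s² + DoF²)) / DoF = 2814 × (2830 + √(2830² + 760²)) / 760 = 2814 × (2830 + 2930.27) / 760 ≈ 21328 mm.
Then N = f²/(c·h) = 16² / (0.006 × 21328) = 256 / 127.97 ≈ 2.00.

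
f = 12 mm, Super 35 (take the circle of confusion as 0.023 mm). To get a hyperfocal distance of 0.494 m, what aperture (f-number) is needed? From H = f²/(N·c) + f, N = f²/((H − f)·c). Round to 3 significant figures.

f/13

Rearrange H = f²/(N·c) + f for N: N = f² / ((H − f)·c).
N = 12² / ((494 − 12) × 0.023) = 144 / 11.09 ≈ 13.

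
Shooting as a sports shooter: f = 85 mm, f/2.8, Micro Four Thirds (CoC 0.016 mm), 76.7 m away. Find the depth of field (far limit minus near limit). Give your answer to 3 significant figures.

94.1 m

Hyperfocal distance H = f²/(N·c) + f = 85²/(2.8 × 0.016) + 85 = 7225/0.0448 + 85 ≈ 161357.3 mm ≈ 161.4 m.
Near limit Dn = s·(H − f)/(H + s − 2f) = 76700 × (161357.3 − 85) / (161357.3 + 76700 − 2 × 85) = 76700 × 161272.3 / 237887.3 ≈ 51998 mm.
Far limit Df = s·(H − f)/(H − s) = 76700 × (161357.3 − 85) / (161357.3 − 76700) = 76700 × 161272.3 / 84657.3 ≈ 146114 mm.
Depth of field = Df − Dn = 146114 − 51998 ≈ 94116 mm ≈ 94.1 m.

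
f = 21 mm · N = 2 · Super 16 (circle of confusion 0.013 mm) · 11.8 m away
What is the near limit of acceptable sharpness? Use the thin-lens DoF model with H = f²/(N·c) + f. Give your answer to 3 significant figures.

Hyperfocal distance H = f²/(N·c) + f = 21²/(2 × 0.013) + 21 = 441/0.026 + 21 ≈ 16982.5 mm ≈ 16.98 m.
Near limit Dn = s·(H − f)/(H + s − 2f) = 11800 × (16982.5 − 21) / (16982.5 + 11800 − 2 × 21) = 11800 × 16961.5 / 28740.5 ≈ 6963.9 mm ≈ 6.96 m.

6.96 m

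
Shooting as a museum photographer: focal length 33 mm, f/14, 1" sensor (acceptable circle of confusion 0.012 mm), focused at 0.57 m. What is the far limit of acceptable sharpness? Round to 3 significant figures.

Hyperfocal distance H = f²/(N·c) + f = 33²/(14 × 0.012) + 33 = 1089/0.168 + 33 ≈ 6515.1 mm ≈ 6.515 m.
Far limit Df = s·(H − f)/(H − s) = 570 × (6515.1 − 33) / (6515.1 − 570) = 570 × 6482.1 / 5945.1 ≈ 621.49 mm ≈ 0.621 m.

0.621 m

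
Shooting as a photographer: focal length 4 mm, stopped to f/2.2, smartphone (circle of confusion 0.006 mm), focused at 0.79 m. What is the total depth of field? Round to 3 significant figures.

Hyperfocal distance H = f²/(N·c) + f = 4²/(2.2 × 0.006) + 4 = 16/0.0132 + 4 ≈ 1216.1 mm ≈ 1.216 m.
Near limit Dn = s·(H − f)/(H + s − 2f) = 790 × (1216.1 − 4) / (1216.1 + 790 − 2 × 4) = 790 × 1212.1 / 1998.1 ≈ 479.2 mm.
Far limit Df = s·(H − f)/(H − s) = 790 × (1216.1 − 4) / (1216.1 − 790) = 790 × 1212.1 / 426.1 ≈ 2247.2 mm.
Depth of field = Df − Dn = 2247.2 − 479.2 ≈ 1768.0 mm ≈ 1.77 m.

1.77 m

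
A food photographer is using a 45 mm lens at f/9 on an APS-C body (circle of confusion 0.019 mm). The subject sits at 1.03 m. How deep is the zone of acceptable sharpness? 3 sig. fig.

Hyperfocal distance H = f²/(N·c) + f = 45²/(9 × 0.019) + 45 = 2025/0.171 + 45 ≈ 11887.1 mm ≈ 11.89 m.
Near limit Dn = s·(H − f)/(H + s − 2f) = 1030 × (11887.1 − 45) / (11887.1 + 1030 − 2 × 45) = 1030 × 11842.1 / 12827.1 ≈ 950.91 mm.
Far limit Df = s·(H − f)/(H − s) = 1030 × (11887.1 − 45) / (11887.1 − 1030) = 1030 × 11842.1 / 10857.1 ≈ 1123.45 mm.
Depth of field = Df − Dn = 1123.45 − 950.91 ≈ 172.54 mm.

173 mm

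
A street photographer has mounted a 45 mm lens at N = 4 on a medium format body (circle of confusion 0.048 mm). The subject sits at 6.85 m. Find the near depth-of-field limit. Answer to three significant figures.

Hyperfocal distance H = f²/(N·c) + f = 45²/(4 × 0.048) + 45 = 2025/0.192 + 45 ≈ 10591.9 mm ≈ 10.59 m.
Near limit Dn = s·(H − f)/(H + s − 2f) = 6850 × (10591.9 − 45) / (10591.9 + 6850 − 2 × 45) = 6850 × 10546.9 / 17351.9 ≈ 4163.6 mm ≈ 4.16 m.

4.16 m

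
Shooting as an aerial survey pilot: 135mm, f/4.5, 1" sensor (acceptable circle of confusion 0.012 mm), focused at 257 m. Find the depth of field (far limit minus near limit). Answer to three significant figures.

930 m

Hyperfocal distance H = f²/(N·c) + f = 135²/(4.5 × 0.012) + 135 = 18225/0.054 + 135 ≈ 337635.0 mm ≈ 337.6 m.
Near limit Dn = s·(H − f)/(H + s − 2f) = 257000 × (337635.0 − 135) / (337635.0 + 257000 − 2 × 135) = 257000 × 337500.0 / 594365.0 ≈ 145933 mm.
Far limit Df = s·(H − f)/(H − s) = 257000 × (337635.0 − 135) / (337635.0 − 257000) = 257000 × 337500.0 / 80635.0 ≈ 1075681 mm.
Depth of field = Df − Dn = 1075681 − 145933 ≈ 929748 mm ≈ 930 m.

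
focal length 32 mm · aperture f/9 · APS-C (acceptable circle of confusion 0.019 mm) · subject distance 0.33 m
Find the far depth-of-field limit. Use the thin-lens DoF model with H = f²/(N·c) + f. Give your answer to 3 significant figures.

Hyperfocal distance H = f²/(N·c) + f = 32²/(9 × 0.019) + 32 = 1024/0.171 + 32 ≈ 6020.3 mm ≈ 6.020 m.
Far limit Df = s·(H − f)/(H − s) = 330 × (6020.3 − 32) / (6020.3 − 330) = 330 × 5988.3 / 5690.3 ≈ 347.28 mm.

347 mm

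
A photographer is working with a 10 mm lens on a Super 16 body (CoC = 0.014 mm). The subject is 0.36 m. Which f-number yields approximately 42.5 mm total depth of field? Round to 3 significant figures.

f/1.20

Write h = H − f = f²/(N·c). The thin-lens limits are Dn = s·h/(h + (s−f)) and Df = s·h/(h − (s−f)), so DoF = Df − Dn = 2·s·(s−f)·h / (h² − (s−f)²).
That is a quadratic in h: DoF·h² − 2·s·(s−f)·h − DoF·(s−f)² = 0 ⇒ h = (s−f)·(s + √(s² + DoF²)) / DoF = 350 × (360 + √(360² + 42.5²)) / 42.5 = 350 × (360 + 362.500) / 42.5 ≈ 5950.0 mm.
Then N = f²/(c·h) = 10² / (0.014 × 5950.0) = 100 / 83.300 ≈ 1.20.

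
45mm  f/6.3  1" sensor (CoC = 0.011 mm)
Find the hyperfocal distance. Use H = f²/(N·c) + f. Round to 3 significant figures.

29.3 m

Hyperfocal distance H = f²/(N·c) + f = 45²/(6.3 × 0.011) + 45 = 2025/0.0693 + 45 ≈ 29265.8 mm ≈ 29.3 m.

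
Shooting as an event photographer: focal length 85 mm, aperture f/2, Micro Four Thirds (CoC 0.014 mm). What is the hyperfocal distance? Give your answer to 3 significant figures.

Hyperfocal distance H = f²/(N·c) + f = 85²/(2 × 0.014) + 85 = 7225/0.028 + 85 ≈ 258120.7 mm ≈ 258 m.

258 m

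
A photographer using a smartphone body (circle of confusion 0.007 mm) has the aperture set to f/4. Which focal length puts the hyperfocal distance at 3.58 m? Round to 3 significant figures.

10.0 mm

From H = f²/(N·c) + f, with f ≪ H: f ≈ √(H·N·c) = √(3580 × 4 × 0.007) = √100.24 ≈ 10.01 mm.
The +f correction barely moves this — solving exactly, f² + N·c·f − N·c·H = 0 ⇒ f = (−N·c + √((N·c)² + 4·N·c·H))/2 = (−0.028 + √400.96)/2 ≈ 9.9980 mm, so f ≈ 10.0 mm.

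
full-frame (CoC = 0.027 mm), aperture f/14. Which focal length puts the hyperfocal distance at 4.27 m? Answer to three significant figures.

From H = f²/(N·c) + f, with f ≪ H: f ≈ √(H·N·c) = √(4270 × 14 × 0.027) = √1614.1 ≈ 40.18 mm.
Exact: f² + N·c·f − N·c·H = 0 ⇒ f = (−N·c + √((N·c)² + 4·N·c·H))/2 = (−0.378 + √6456.4)/2 ≈ 39.987 mm ≈ 40.0 mm.

40.0 mm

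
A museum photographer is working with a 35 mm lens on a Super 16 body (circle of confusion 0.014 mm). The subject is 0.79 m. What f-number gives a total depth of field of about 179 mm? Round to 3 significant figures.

Write h = H − f = f²/(N·c). The thin-lens limits are Dn = s·h/(h + (s−f)) and Df = s·h/(h − (s−f)), so DoF = Df − Dn = 2·s·(s−f)·h / (h² − (s−f)²).
That is a quadratic in h: DoF·h² − 2·s·(s−f)·h − DoF·(s−f)² = 0 ⇒ h = (s−f)·(s + √(s² + DoF²)) / DoF = 755 × (790 + √(790² + 179²)) / 179 = 755 × (790 + 810.025) / 179 ≈ 6748.7 mm.
Then N = f²/(c·h) = 35² / (0.014 × 6748.7) = 1225 / 94.482 ≈ 13.

f/13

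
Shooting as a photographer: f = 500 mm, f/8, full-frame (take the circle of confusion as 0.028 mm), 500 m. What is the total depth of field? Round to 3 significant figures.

560 m

Hyperfocal distance H = f²/(N·c) + f = 500²/(8 × 0.028) + 500 = 250000/0.224 + 500 ≈ 1116571.4 mm ≈ 1117 m.
Near limit Dn = s·(H − f)/(H + s − 2f) = 500000 × (1116571.4 − 500) / (1116571.4 + 500000 − 2 × 500) = 500000 × 1116071.4 / 1615571.4 ≈ 345411 mm.
Far limit Df = s·(H − f)/(H − s) = 500000 × (1116571.4 − 500) / (1116571.4 − 500000) = 500000 × 1116071.4 / 616571.4 ≈ 905063 mm.
Depth of field = Df − Dn = 905063 − 345411 ≈ 559652 mm ≈ 560 m.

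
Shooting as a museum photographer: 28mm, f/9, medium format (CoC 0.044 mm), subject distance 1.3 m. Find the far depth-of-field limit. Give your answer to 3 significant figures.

3.64 m

Hyperfocal distance H = f²/(N·c) + f = 28²/(9 × 0.044) + 28 = 784/0.396 + 28 ≈ 2007.8 mm ≈ 2.008 m.
Far limit Df = s·(H − f)/(H − s) = 1300 × (2007.8 − 28) / (2007.8 − 1300) = 1300 × 1979.8 / 707.8 ≈ 3636.3 mm ≈ 3.64 m.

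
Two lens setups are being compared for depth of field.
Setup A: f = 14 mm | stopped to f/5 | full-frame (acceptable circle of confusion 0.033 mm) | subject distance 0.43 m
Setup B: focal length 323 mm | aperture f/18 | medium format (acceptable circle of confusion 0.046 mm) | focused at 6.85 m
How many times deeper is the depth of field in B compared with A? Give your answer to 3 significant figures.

2.07

Setup A: H = 14²/(5×0.033) + 14 ≈ 1201.9 mm; DoF = Df − Dn = 661.75 − 318.47 ≈ 343.28 mm.
Setup B: H = 323²/(18×0.046) + 323 ≈ 126324.2 mm; DoF = Df − Dn = 7224.22 − 6512.64 ≈ 711.58 mm.
Ratio = 711.58 / 343.28 ≈ 2.07.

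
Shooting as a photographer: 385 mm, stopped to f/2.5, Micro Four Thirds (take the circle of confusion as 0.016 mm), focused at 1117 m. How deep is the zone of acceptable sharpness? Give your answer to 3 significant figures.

740 m

Hyperfocal distance H = f²/(N·c) + f = 385²/(2.5 × 0.016) + 385 = 148225/0.04 + 385 ≈ 3706010.0 mm ≈ 3706 m.
Near limit Dn = s·(H − f)/(H + s − 2f) = 1117000 × (3706010.0 − 385) / (3706010.0 + 1117000 − 2 × 385) = 1117000 × 3705625.0 / 4822240.0 ≈ 858353 mm.
Far limit Df = s·(H − f)/(H − s) = 1117000 × (3706010.0 − 385) / (3706010.0 − 1117000) = 1117000 × 3705625.0 / 2589010.0 ≈ 1598751 mm.
Depth of field = Df − Dn = 1598751 − 858353 ≈ 740398 mm ≈ 740 m.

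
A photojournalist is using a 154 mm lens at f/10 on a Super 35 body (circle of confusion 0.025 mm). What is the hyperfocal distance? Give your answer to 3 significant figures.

95.0 m

Hyperfocal distance H = f²/(N·c) + f = 154²/(10 × 0.025) + 154 = 23716/0.25 + 154 ≈ 95018.0 mm ≈ 95.0 m.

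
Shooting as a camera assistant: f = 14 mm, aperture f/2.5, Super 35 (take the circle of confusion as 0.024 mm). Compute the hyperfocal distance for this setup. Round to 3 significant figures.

3.28 m

Hyperfocal distance H = f²/(N·c) + f = 14²/(2.5 × 0.024) + 14 = 196/0.06 + 14 ≈ 3280.7 mm ≈ 3.28 m.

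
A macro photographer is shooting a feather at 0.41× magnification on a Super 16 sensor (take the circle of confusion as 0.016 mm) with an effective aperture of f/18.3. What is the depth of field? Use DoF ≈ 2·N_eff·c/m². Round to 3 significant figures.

At magnification m, DoF ≈ 2·N_eff·c/m² = 2 × 18.3 × 0.016 / 0.41² = 0.5856 / 0.1681 ≈ 3.48 mm.

3.48 mm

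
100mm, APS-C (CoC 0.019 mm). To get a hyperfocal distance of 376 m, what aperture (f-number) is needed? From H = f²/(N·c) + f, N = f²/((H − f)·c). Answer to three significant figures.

Rearrange H = f²/(N·c) + f for N: N = f² / ((H − f)·c).
N = 100² / ((376000 − 100) × 0.019) = 10000 / 7142 ≈ 1.40.

f/1.40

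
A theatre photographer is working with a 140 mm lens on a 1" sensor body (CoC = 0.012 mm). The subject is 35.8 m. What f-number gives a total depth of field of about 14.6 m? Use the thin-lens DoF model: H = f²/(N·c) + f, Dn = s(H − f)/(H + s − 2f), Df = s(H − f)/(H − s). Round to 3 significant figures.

Write h = H − f = f²/(N·c). The thin-lens limits are Dn = s·h/(h + (s−f)) and Df = s·h/(h − (s−f)), so DoF = Df − Dn = 2·s·(s−f)·h / (h² − (s−f)²).
That is a quadratic in h: DoF·h² − 2·s·(s−f)·h − DoF·(s−f)² = 0 ⇒ h = (s−f)·(s + √(s² + DoF²)) / DoF = 35660 × (35800 + √(35800² + 14600²)) / 14600 = 35660 × (35800 + 38662.6) / 14600 ≈ 181872 mm.
Then N = f²/(c·h) = 140² / (0.012 × 181872) = 19600 / 2182.5 ≈ 8.98.

f/8.98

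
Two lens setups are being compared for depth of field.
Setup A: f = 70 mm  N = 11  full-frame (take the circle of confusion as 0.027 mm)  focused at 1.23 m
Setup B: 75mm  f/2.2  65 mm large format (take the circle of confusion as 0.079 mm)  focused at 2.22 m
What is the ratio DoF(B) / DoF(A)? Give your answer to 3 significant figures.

Setup A: H = 70²/(11×0.027) + 70 ≈ 16568.3 mm; DoF = Df − Dn = 1323.02 − 1149.20 ≈ 173.82 mm.
Setup B: H = 75²/(2.2×0.079) + 75 ≈ 32439.8 mm; DoF = Df − Dn = 2377.58 − 2082.01 ≈ 295.57 mm.
Ratio = 295.57 / 173.82 ≈ 1.70.

1.70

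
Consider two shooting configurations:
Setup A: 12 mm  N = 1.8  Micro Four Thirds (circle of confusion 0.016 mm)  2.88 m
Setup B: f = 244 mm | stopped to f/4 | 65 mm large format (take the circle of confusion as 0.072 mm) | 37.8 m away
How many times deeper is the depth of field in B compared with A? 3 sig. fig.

2.88

Setup A: H = 12²/(1.8×0.016) + 12 ≈ 5012.0 mm; DoF = Df − Dn = 6754.2 − 1830.2 ≈ 4924.0 mm.
Setup B: H = 244²/(4×0.072) + 244 ≈ 206966.2 mm; DoF = Df − Dn = 46192 − 31989 ≈ 14203 mm.
Ratio = 14203 / 4924.0 ≈ 2.88.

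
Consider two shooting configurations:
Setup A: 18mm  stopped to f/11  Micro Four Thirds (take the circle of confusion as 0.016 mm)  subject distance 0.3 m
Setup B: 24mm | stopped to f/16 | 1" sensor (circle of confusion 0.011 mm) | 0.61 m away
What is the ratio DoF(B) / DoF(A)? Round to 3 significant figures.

2.40

Setup A: H = 18²/(11×0.016) + 18 ≈ 1858.9 mm; DoF = Df − Dn = 354.269 − 260.149 ≈ 94.120 mm.
Setup B: H = 24²/(16×0.011) + 24 ≈ 3296.7 mm; DoF = Df − Dn = 743.05 − 517.36 ≈ 225.69 mm.
Ratio = 225.69 / 94.120 ≈ 2.40.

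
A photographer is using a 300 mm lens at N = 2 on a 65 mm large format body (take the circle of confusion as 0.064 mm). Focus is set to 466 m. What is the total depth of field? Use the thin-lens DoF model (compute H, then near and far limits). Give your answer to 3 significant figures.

Hyperfocal distance H = f²/(N·c) + f = 300²/(2 × 0.064) + 300 = 90000/0.128 + 300 ≈ 703425.0 mm ≈ 703.4 m.
Near limit Dn = s·(H − f)/(H + s − 2f) = 466000 × (703425.0 − 300) / (703425.0 + 466000 − 2 × 300) = 466000 × 703125.0 / 1168825.0 ≈ 280330 mm.
Far limit Df = s·(H − f)/(H − s) = 466000 × (703425.0 − 300) / (703425.0 − 466000) = 466000 × 703125.0 / 237425.0 ≈ 1380041 mm.
Depth of field = Df − Dn = 1380041 − 280330 ≈ 1099711 mm ≈ 1100 m.

1100 m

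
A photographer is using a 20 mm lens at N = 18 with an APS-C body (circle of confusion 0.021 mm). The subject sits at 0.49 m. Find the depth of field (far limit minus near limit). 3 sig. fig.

Hyperfocal distance H = f²/(N·c) + f = 20²/(18 × 0.021) + 20 = 400/0.378 + 20 ≈ 1078.2 mm ≈ 1.078 m.
Near limit Dn = s·(H − f)/(H + s − 2f) = 490 × (1078.2 − 20) / (1078.2 + 490 − 2 × 20) = 490 × 1058.2 / 1528.2 ≈ 339.30 mm.
Far limit Df = s·(H − f)/(H − s) = 490 × (1078.2 − 20) / (1078.2 − 490) = 490 × 1058.2 / 588.2 ≈ 881.53 mm.
Depth of field = Df − Dn = 881.53 − 339.30 ≈ 542.23 mm ≈ 0.542 m.

0.542 m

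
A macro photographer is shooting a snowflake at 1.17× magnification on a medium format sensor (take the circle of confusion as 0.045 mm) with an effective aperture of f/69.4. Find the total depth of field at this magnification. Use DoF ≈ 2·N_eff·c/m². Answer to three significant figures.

At magnification m, DoF ≈ 2·N_eff·c/m² = 2 × 69.4 × 0.045 / 1.17² = 6.246 / 1.369 ≈ 4.56 mm.

4.56 mm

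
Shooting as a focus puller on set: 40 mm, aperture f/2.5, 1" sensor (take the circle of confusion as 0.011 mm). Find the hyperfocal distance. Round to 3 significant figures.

58.2 m

Hyperfocal distance H = f²/(N·c) + f = 40²/(2.5 × 0.011) + 40 = 1600/0.0275 + 40 ≈ 58221.8 mm ≈ 58.2 m.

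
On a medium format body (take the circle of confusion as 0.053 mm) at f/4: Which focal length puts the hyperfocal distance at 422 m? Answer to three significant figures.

299 mm

From H = f²/(N·c) + f, with f ≪ H: f ≈ √(H·N·c) = √(422000 × 4 × 0.053) = √89464 ≈ 299.1 mm.
The +f correction barely moves this — solving exactly, f² + N·c·f − N·c·H = 0 ⇒ f = (−N·c + √((N·c)² + 4·N·c·H))/2 = (−0.212 + √357856)/2 ≈ 299.00 mm, so f ≈ 299 mm.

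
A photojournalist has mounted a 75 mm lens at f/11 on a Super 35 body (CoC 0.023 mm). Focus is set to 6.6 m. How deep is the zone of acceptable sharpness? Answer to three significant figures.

4.24 m

Hyperfocal distance H = f²/(N·c) + f = 75²/(11 × 0.023) + 75 = 5625/0.253 + 75 ≈ 22308.2 mm ≈ 22.31 m.
Near limit Dn = s·(H − f)/(H + s − 2f) = 6600 × (22308.2 − 75) / (22308.2 + 6600 − 2 × 75) = 6600 × 22233.2 / 28758.2 ≈ 5102.5 mm.
Far limit Df = s·(H − f)/(H − s) = 6600 × (22308.2 − 75) / (22308.2 − 6600) = 6600 × 22233.2 / 15708.2 ≈ 9341.6 mm.
Depth of field = Df − Dn = 9341.6 − 5102.5 ≈ 4239.1 mm ≈ 4.24 m.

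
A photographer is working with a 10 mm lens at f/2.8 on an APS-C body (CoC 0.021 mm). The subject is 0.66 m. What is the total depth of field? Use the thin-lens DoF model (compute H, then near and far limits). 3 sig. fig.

0.591 m

Hyperfocal distance H = f²/(N·c) + f = 10²/(2.8 × 0.021) + 10 = 100/0.0588 + 10 ≈ 1710.7 mm ≈ 1.711 m.
Near limit Dn = s·(H − f)/(H + s − 2f) = 660 × (1710.7 − 10) / (1710.7 + 660 − 2 × 10) = 660 × 1700.7 / 2350.7 ≈ 477.50 mm.
Far limit Df = s·(H − f)/(H − s) = 660 × (1710.7 − 10) / (1710.7 − 660) = 660 × 1700.7 / 1050.7 ≈ 1068.31 mm.
Depth of field = Df − Dn = 1068.31 − 477.50 ≈ 590.81 mm ≈ 0.591 m.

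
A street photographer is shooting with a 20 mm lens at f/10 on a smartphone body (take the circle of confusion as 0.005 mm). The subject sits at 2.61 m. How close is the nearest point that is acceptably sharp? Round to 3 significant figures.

1.97 m

Hyperfocal distance H = f²/(N·c) + f = 20²/(10 × 0.005) + 20 = 400/0.05 + 20 ≈ 8020.0 mm ≈ 8.020 m.
Near limit Dn = s·(H − f)/(H + s − 2f) = 2610 × (8020.0 − 20) / (8020.0 + 2610 − 2 × 20) = 2610 × 8000.0 / 10590.0 ≈ 1971.7 mm ≈ 1.97 m.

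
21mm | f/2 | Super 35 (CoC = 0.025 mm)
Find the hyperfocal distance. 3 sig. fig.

8.84 m

Hyperfocal distance H = f²/(N·c) + f = 21²/(2 × 0.025) + 21 = 441/0.05 + 21 ≈ 8841.0 mm ≈ 8.84 m.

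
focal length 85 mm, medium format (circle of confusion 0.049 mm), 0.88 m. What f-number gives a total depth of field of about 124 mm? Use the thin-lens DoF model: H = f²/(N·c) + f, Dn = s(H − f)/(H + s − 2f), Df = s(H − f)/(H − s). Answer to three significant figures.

f/13

Write h = H − f = f²/(N·c). The thin-lens limits are Dn = s·h/(h + (s−f)) and Df = s·h/(h − (s−f)), so DoF = Df − Dn = 2·s·(s−f)·h / (h² − (s−f)²).
That is a quadratic in h: DoF·h² − 2·s·(s−f)·h − DoF·(s−f)² = 0 ⇒ h = (s−f)·(s + √(s² + DoF²)) / DoF = 795 × (880 + √(880² + 124²)) / 124 = 795 × (880 + 888.693) / 124 ≈ 11340 mm.
Then N = f²/(c·h) = 85² / (0.049 × 11340) = 7225 / 555.64 ≈ 13.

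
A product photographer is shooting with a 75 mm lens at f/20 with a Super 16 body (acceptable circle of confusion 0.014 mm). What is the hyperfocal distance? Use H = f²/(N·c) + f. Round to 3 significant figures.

Hyperfocal distance H = f²/(N·c) + f = 75²/(20 × 0.014) + 75 = 5625/0.28 + 75 ≈ 20164.3 mm ≈ 20.2 m.

20.2 m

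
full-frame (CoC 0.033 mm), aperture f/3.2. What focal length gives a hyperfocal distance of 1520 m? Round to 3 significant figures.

401 mm

From H = f²/(N·c) + f, with f ≪ H: f ≈ √(H·N·c) = √(1520000 × 3.2 × 0.033) = √160512 ≈ 400.6 mm.
The +f correction barely moves this — solving exactly, f² + N·c·f − N·c·H = 0 ⇒ f = (−N·c + √((N·c)² + 4·N·c·H))/2 = (−0.1056 + √642048)/2 ≈ 400.59 mm, so f ≈ 401 mm.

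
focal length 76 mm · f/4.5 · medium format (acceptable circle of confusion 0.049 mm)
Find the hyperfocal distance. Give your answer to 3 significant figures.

Hyperfocal distance H = f²/(N·c) + f = 76²/(4.5 × 0.049) + 76 = 5776/0.2205 + 76 ≈ 26271.0 mm ≈ 26.3 m.

26.3 m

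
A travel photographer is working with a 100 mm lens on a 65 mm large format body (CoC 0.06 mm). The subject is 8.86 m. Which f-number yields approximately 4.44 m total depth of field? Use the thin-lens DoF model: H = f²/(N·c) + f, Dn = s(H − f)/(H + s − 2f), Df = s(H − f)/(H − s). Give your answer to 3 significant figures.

Write h = H − f = f²/(N·c). The thin-lens limits are Dn = s·h/(h + (s−f)) and Df = s·h/(h − (s−f)), so DoF = Df − Dn = 2·s·(s−f)·h / (h² − (s−f)²).
That is a quadratic in h: DoF·h² − 2·s·(s−f)·h − DoF·(s−f)² = 0 ⇒ h = (s−f)·(s + √(s² + DoF²)) / DoF = 8760 × (8860 + √(8860² + 4440²)) / 4440 = 8760 × (8860 + 9910.26) / 4440 ≈ 37033 mm.
Then N = f²/(c·h) = 100² / (0.06 × 37033) = 10000 / 2222.0 ≈ 4.50.

f/4.50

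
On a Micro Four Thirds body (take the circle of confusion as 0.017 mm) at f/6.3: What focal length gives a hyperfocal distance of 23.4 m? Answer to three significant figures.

From H = f²/(N·c) + f, with f ≪ H: f ≈ √(H·N·c) = √(23400 × 6.3 × 0.017) = √2506.1 ≈ 50.06 mm.
Exact: f² + N·c·f − N·c·H = 0 ⇒ f = (−N·c + √((N·c)² + 4·N·c·H))/2 = (−0.1071 + √10025)/2 ≈ 50.008 mm ≈ 50.0 mm.

50.0 mm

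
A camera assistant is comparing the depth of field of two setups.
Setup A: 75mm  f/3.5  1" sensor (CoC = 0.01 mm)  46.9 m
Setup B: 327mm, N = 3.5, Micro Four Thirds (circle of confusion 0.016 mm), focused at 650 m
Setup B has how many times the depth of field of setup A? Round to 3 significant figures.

16.7

Setup A: H = 75²/(3.5×0.01) + 75 ≈ 160789.3 mm; DoF = Df − Dn = 66183 − 36318 ≈ 29865 mm.
Setup B: H = 327²/(3.5×0.016) + 327 ≈ 1909773.4 mm; DoF = Df − Dn = 985209 − 484987 ≈ 500222 mm.
Ratio = 500222 / 29865 ≈ 16.7.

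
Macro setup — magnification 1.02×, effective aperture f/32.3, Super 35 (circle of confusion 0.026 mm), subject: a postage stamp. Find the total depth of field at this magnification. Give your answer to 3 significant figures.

1.61 mm

At magnification m, DoF ≈ 2·N_eff·c/m² = 2 × 32.3 × 0.026 / 1.02² = 1.68 / 1.04 ≈ 1.61 mm.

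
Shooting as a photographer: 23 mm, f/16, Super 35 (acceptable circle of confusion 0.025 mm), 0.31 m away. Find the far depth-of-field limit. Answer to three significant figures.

396 mm

Hyperfocal distance H = f²/(N·c) + f = 23²/(16 × 0.025) + 23 = 529/0.4 + 23 ≈ 1345.5 mm ≈ 1.345 m.
Far limit Df = s·(H − f)/(H − s) = 310 × (1345.5 − 23) / (1345.5 − 310) = 310 × 1322.5 / 1035.5 ≈ 395.92 mm.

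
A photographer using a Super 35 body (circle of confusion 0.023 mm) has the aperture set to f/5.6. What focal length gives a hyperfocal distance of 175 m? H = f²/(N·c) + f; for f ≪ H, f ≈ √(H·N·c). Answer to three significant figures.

From H = f²/(N·c) + f, with f ≪ H: f ≈ √(H·N·c) = √(175000 × 5.6 × 0.023) = √22540 ≈ 150.1 mm.
The +f correction barely moves this — solving exactly, f² + N·c·f − N·c·H = 0 ⇒ f = (−N·c + √((N·c)² + 4·N·c·H))/2 = (−0.1288 + √90160)/2 ≈ 150.07 mm, so f ≈ 150 mm.

150 mm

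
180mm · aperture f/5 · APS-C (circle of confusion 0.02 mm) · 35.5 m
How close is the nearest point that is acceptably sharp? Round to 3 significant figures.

32.0 m

Hyperfocal distance H = f²/(N·c) + f = 180²/(5 × 0.02) + 180 = 32400/0.1 + 180 ≈ 324180.0 mm ≈ 324.2 m.
Near limit Dn = s·(H − f)/(H + s − 2f) = 35500 × (324180.0 − 180) / (324180.0 + 35500 − 2 × 180) = 35500 × 324000.0 / 359320.0 ≈ 32010 mm ≈ 32.0 m.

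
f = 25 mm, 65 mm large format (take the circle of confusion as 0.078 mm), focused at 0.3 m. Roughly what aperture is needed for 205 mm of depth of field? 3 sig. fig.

f/9

Write h = H − f = f²/(N·c). The thin-lens limits are Dn = s·h/(h + (s−f)) and Df = s·h/(h − (s−f)), so DoF = Df − Dn = 2·s·(s−f)·h / (h² − (s−f)²).
That is a quadratic in h: DoF·h² − 2·s·(s−f)·h − DoF·(s−f)² = 0 ⇒ h = (s−f)·(s + √(s² + DoF²)) / DoF = 275 × (300 + √(300² + 205²)) / 205 = 275 × (300 + 363.352) / 205 ≈ 889.86 mm.
Then N = f²/(c·h) = 25² / (0.078 × 889.86) = 625 / 69.409 ≈ 9.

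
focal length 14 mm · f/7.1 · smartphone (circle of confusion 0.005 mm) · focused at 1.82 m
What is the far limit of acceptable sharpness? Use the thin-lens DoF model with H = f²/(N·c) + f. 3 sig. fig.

2.70 m

Hyperfocal distance H = f²/(N·c) + f = 14²/(7.1 × 0.005) + 14 = 196/0.0355 + 14 ≈ 5535.1 mm ≈ 5.535 m.
Far limit Df = s·(H − f)/(H − s) = 1820 × (5535.1 − 14) / (5535.1 − 1820) = 1820 × 5521.1 / 3715.1 ≈ 2704.7 mm ≈ 2.70 m.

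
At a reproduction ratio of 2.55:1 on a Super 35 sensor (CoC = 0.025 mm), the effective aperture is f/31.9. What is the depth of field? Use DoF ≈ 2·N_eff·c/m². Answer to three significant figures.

At magnification m, DoF ≈ 2·N_eff·c/m² = 2 × 31.9 × 0.025 / 2.55² = 1.595 / 6.502 ≈ 0.245 mm.

0.245 mm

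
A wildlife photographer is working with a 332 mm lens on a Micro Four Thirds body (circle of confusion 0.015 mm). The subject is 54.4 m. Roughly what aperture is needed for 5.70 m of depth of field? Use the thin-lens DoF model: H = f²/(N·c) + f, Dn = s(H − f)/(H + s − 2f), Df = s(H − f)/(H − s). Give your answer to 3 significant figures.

f/7.10

Write h = H − f = f²/(N·c). The thin-lens limits are Dn = s·h/(h + (s−f)) and Df = s·h/(h − (s−f)), so DoF = Df − Dn = 2·s·(s−f)·h / (h² − (s−f)²).
That is a quadratic in h: DoF·h² − 2·s·(s−f)·h − DoF·(s−f)² = 0 ⇒ h = (s−f)·(s + √(s² + DoF²)) / DoF = 54068 × (54400 + √(54400² + 5700²)) / 5700 = 54068 × (54400 + 54697.8) / 5700 ≈ 1034860 mm.
Then N = f²/(c·h) = 332² / (0.015 × 1034860) = 110224 / 15523 ≈ 7.10.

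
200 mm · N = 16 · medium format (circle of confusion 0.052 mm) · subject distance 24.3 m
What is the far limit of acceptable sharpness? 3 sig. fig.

Hyperfocal distance H = f²/(N·c) + f = 200²/(16 × 0.052) + 200 = 40000/0.832 + 200 ≈ 48276.9 mm ≈ 48.28 m.
Far limit Df = s·(H − f)/(H − s) = 24300 × (48276.9 − 200) / (48276.9 − 24300) = 24300 × 48076.9 / 23976.9 ≈ 48725 mm ≈ 48.7 m.

48.7 m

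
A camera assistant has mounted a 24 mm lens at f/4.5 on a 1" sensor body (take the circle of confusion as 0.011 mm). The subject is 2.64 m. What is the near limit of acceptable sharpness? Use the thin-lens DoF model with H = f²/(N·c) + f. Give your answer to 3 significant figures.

2.16 m

Hyperfocal distance H = f²/(N·c) + f = 24²/(4.5 × 0.011) + 24 = 576/0.0495 + 24 ≈ 11660.4 mm ≈ 11.66 m.
Near limit Dn = s·(H − f)/(H + s − 2f) = 2640 × (11660.4 − 24) / (11660.4 + 2640 − 2 × 24) = 2640 × 11636.4 / 14252.4 ≈ 2155.4 mm ≈ 2.16 m.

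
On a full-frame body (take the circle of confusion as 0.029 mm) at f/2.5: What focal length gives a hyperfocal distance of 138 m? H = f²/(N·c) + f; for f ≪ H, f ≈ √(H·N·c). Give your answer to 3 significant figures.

100 mm

From H = f²/(N·c) + f, with f ≪ H: f ≈ √(H·N·c) = √(138000 × 2.5 × 0.029) = √10005 ≈ 100.0 mm.
The +f correction barely moves this — solving exactly, f² + N·c·f − N·c·H = 0 ⇒ f = (−N·c + √((N·c)² + 4·N·c·H))/2 = (−0.0725 + √40020)/2 ≈ 99.989 mm, so f ≈ 100 mm.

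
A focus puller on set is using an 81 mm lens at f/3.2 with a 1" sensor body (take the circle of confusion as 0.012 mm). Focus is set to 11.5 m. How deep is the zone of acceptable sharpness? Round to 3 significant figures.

1.54 m

Hyperfocal distance H = f²/(N·c) + f = 81²/(3.2 × 0.012) + 81 = 6561/0.0384 + 81 ≈ 170940.4 mm ≈ 170.9 m.
Near limit Dn = s·(H − f)/(H + s − 2f) = 11500 × (170940.4 − 81) / (170940.4 + 11500 − 2 × 81) = 11500 × 170859.4 / 182278.4 ≈ 10779.6 mm.
Far limit Df = s·(H − f)/(H − s) = 11500 × (170940.4 − 81) / (170940.4 − 11500) = 11500 × 170859.4 / 159440.4 ≈ 12323.6 mm.
Depth of field = Df − Dn = 12323.6 − 10779.6 ≈ 1544.0 mm ≈ 1.54 m.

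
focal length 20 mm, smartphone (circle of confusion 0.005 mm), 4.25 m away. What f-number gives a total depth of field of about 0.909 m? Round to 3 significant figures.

Write h = H − f = f²/(N·c). The thin-lens limits are Dn = s·h/(h + (s−f)) and Df = s·h/(h − (s−f)), so DoF = Df − Dn = 2·s·(s−f)·h / (h² − (s−f)²).
That is a quadratic in h: DoF·h² − 2·s·(s−f)·h − DoF·(s−f)² = 0 ⇒ h = (s−f)·(s + √(s² + DoF²)) / DoF = 4230 × (4250 + √(4250² + 909²)) / 909 = 4230 × (4250 + 4346.12) / 909 ≈ 40002 mm.
Then N = f²/(c·h) = 20² / (0.005 × 40002) = 400 / 200.01 ≈ 2.00.

f/2.00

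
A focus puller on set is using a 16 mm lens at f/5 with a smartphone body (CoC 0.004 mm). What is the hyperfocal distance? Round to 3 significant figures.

12.8 m

Hyperfocal distance H = f²/(N·c) + f = 16²/(5 × 0.004) + 16 = 256/0.02 + 16 ≈ 12816.0 mm ≈ 12.8 m.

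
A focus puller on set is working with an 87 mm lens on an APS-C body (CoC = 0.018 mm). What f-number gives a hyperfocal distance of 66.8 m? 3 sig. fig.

f/6.30

Rearrange H = f²/(N·c) + f for N: N = f² / ((H − f)·c).
N = 87² / ((66800 − 87) × 0.018) = 7569 / 1201 ≈ 6.30.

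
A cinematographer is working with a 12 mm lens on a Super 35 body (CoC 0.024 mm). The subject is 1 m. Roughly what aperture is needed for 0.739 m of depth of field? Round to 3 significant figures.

f/2.00

Write h = H − f = f²/(N·c). The thin-lens limits are Dn = s·h/(h + (s−f)) and Df = s·h/(h − (s−f)), so DoF = Df − Dn = 2·s·(s−f)·h / (h² − (s−f)²).
That is a quadratic in h: DoF·h² − 2·s·(s−f)·h − DoF·(s−f)² = 0 ⇒ h = (s−f)·(s + √(s² + DoF²)) / DoF = 988 × (1000 + √(1000² + 739²)) / 739 = 988 × (1000 + 1243.43) / 739 ≈ 2999.3 mm.
Then N = f²/(c·h) = 12² / (0.024 × 2999.3) = 144 / 71.984 ≈ 2.00.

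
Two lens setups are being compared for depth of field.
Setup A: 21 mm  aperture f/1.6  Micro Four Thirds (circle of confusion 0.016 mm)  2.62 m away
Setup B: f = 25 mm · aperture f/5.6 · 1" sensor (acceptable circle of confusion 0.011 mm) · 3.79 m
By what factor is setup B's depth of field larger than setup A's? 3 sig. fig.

Setup A: H = 21²/(1.6×0.016) + 21 ≈ 17247.6 mm; DoF = Df − Dn = 3085.52 − 2276.54 ≈ 808.98 mm.
Setup B: H = 25²/(5.6×0.011) + 25 ≈ 10171.1 mm; DoF = Df − Dn = 6026.2 − 2764.2 ≈ 3262.0 mm.
Ratio = 3262.0 / 808.98 ≈ 4.03.

4.03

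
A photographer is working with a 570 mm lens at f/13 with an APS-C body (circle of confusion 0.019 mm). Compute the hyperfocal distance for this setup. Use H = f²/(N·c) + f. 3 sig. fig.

1320 m

Hyperfocal distance H = f²/(N·c) + f = 570²/(13 × 0.019) + 570 = 324900/0.247 + 570 ≈ 1315954.6 mm ≈ 1320 m.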